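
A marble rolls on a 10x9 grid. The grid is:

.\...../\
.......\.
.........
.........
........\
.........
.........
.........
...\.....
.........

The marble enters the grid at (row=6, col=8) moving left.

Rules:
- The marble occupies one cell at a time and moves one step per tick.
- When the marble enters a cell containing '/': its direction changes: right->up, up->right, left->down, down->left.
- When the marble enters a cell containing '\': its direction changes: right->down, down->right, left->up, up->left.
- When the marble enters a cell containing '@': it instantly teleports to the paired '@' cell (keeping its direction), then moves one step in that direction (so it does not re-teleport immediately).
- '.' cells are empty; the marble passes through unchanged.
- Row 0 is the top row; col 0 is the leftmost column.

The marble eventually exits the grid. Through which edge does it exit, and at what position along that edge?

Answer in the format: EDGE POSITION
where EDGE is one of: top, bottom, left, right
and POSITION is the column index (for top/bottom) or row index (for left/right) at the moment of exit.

Answer: left 6

Derivation:
Step 1: enter (6,8), '.' pass, move left to (6,7)
Step 2: enter (6,7), '.' pass, move left to (6,6)
Step 3: enter (6,6), '.' pass, move left to (6,5)
Step 4: enter (6,5), '.' pass, move left to (6,4)
Step 5: enter (6,4), '.' pass, move left to (6,3)
Step 6: enter (6,3), '.' pass, move left to (6,2)
Step 7: enter (6,2), '.' pass, move left to (6,1)
Step 8: enter (6,1), '.' pass, move left to (6,0)
Step 9: enter (6,0), '.' pass, move left to (6,-1)
Step 10: at (6,-1) — EXIT via left edge, pos 6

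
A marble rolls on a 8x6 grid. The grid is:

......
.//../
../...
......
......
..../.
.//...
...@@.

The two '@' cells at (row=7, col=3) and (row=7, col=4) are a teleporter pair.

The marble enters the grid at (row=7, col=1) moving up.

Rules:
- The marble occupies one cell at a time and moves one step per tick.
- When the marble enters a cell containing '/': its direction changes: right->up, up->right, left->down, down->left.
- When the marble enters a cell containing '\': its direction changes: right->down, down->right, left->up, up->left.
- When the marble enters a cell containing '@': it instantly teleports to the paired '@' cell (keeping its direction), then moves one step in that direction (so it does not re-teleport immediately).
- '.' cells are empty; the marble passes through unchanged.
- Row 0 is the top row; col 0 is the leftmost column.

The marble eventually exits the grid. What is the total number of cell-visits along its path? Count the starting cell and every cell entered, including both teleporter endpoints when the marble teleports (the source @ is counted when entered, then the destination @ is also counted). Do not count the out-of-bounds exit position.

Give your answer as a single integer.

Answer: 10

Derivation:
Step 1: enter (7,1), '.' pass, move up to (6,1)
Step 2: enter (6,1), '/' deflects up->right, move right to (6,2)
Step 3: enter (6,2), '/' deflects right->up, move up to (5,2)
Step 4: enter (5,2), '.' pass, move up to (4,2)
Step 5: enter (4,2), '.' pass, move up to (3,2)
Step 6: enter (3,2), '.' pass, move up to (2,2)
Step 7: enter (2,2), '/' deflects up->right, move right to (2,3)
Step 8: enter (2,3), '.' pass, move right to (2,4)
Step 9: enter (2,4), '.' pass, move right to (2,5)
Step 10: enter (2,5), '.' pass, move right to (2,6)
Step 11: at (2,6) — EXIT via right edge, pos 2
Path length (cell visits): 10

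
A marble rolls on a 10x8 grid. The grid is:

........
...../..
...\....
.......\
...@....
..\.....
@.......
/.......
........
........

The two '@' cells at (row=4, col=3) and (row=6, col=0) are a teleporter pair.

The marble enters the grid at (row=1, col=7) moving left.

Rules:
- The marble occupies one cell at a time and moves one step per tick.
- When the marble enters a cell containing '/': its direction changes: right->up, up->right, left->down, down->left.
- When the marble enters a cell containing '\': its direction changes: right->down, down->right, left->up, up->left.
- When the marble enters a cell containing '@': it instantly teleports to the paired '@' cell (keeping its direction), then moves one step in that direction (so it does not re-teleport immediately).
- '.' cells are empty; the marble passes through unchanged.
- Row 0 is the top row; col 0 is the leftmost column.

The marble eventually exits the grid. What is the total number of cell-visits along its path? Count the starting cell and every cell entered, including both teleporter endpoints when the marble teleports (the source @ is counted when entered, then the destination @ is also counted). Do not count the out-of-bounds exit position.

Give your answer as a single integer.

Answer: 11

Derivation:
Step 1: enter (1,7), '.' pass, move left to (1,6)
Step 2: enter (1,6), '.' pass, move left to (1,5)
Step 3: enter (1,5), '/' deflects left->down, move down to (2,5)
Step 4: enter (2,5), '.' pass, move down to (3,5)
Step 5: enter (3,5), '.' pass, move down to (4,5)
Step 6: enter (4,5), '.' pass, move down to (5,5)
Step 7: enter (5,5), '.' pass, move down to (6,5)
Step 8: enter (6,5), '.' pass, move down to (7,5)
Step 9: enter (7,5), '.' pass, move down to (8,5)
Step 10: enter (8,5), '.' pass, move down to (9,5)
Step 11: enter (9,5), '.' pass, move down to (10,5)
Step 12: at (10,5) — EXIT via bottom edge, pos 5
Path length (cell visits): 11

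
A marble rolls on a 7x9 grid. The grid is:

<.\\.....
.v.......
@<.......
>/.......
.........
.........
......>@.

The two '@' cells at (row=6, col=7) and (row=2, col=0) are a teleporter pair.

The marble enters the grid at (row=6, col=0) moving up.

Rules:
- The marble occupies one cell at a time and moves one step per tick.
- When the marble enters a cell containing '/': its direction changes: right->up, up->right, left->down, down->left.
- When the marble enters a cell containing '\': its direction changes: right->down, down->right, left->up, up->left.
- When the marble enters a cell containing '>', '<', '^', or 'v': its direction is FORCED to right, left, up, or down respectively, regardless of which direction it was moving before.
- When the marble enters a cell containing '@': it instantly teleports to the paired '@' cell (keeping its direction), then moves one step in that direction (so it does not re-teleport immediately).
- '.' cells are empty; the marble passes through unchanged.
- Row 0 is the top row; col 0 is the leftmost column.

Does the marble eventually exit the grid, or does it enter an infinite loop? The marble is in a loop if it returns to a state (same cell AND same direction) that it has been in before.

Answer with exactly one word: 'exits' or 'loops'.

Step 1: enter (6,0), '.' pass, move up to (5,0)
Step 2: enter (5,0), '.' pass, move up to (4,0)
Step 3: enter (4,0), '.' pass, move up to (3,0)
Step 4: enter (3,0), '>' forces up->right, move right to (3,1)
Step 5: enter (3,1), '/' deflects right->up, move up to (2,1)
Step 6: enter (2,1), '<' forces up->left, move left to (2,0)
Step 7: enter (2,0), '@' teleport (2,0)->(6,7), also enter (6,7), move left to (6,6)
Step 8: enter (6,6), '>' forces left->right, move right to (6,7)
Step 9: enter (6,7), '@' teleport (6,7)->(2,0), also enter (2,0), move right to (2,1)
Step 10: enter (2,1), '<' forces right->left, move left to (2,0)
Step 11: at (2,0) dir=left — LOOP DETECTED (seen before)

Answer: loops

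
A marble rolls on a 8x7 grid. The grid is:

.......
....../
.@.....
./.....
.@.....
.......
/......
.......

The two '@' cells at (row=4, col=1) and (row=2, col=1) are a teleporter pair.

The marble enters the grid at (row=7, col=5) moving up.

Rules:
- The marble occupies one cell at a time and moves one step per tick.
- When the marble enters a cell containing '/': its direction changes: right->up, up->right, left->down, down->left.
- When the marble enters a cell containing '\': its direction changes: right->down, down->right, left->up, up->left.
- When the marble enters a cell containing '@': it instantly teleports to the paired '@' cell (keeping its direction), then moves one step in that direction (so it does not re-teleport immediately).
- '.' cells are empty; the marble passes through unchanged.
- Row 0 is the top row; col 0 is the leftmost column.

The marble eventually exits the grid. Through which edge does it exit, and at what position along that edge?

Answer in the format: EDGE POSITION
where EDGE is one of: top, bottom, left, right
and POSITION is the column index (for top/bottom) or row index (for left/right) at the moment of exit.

Answer: top 5

Derivation:
Step 1: enter (7,5), '.' pass, move up to (6,5)
Step 2: enter (6,5), '.' pass, move up to (5,5)
Step 3: enter (5,5), '.' pass, move up to (4,5)
Step 4: enter (4,5), '.' pass, move up to (3,5)
Step 5: enter (3,5), '.' pass, move up to (2,5)
Step 6: enter (2,5), '.' pass, move up to (1,5)
Step 7: enter (1,5), '.' pass, move up to (0,5)
Step 8: enter (0,5), '.' pass, move up to (-1,5)
Step 9: at (-1,5) — EXIT via top edge, pos 5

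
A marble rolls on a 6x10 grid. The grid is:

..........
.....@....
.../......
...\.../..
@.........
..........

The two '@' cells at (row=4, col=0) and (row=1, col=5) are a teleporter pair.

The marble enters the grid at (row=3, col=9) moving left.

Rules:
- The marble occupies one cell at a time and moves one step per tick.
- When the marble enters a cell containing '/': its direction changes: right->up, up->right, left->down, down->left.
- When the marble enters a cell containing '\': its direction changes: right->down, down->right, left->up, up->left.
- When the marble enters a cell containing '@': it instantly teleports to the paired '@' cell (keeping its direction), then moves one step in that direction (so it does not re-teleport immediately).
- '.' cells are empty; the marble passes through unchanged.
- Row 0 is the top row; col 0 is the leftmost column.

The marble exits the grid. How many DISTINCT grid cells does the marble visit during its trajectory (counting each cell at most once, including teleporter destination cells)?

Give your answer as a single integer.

Answer: 5

Derivation:
Step 1: enter (3,9), '.' pass, move left to (3,8)
Step 2: enter (3,8), '.' pass, move left to (3,7)
Step 3: enter (3,7), '/' deflects left->down, move down to (4,7)
Step 4: enter (4,7), '.' pass, move down to (5,7)
Step 5: enter (5,7), '.' pass, move down to (6,7)
Step 6: at (6,7) — EXIT via bottom edge, pos 7
Distinct cells visited: 5 (path length 5)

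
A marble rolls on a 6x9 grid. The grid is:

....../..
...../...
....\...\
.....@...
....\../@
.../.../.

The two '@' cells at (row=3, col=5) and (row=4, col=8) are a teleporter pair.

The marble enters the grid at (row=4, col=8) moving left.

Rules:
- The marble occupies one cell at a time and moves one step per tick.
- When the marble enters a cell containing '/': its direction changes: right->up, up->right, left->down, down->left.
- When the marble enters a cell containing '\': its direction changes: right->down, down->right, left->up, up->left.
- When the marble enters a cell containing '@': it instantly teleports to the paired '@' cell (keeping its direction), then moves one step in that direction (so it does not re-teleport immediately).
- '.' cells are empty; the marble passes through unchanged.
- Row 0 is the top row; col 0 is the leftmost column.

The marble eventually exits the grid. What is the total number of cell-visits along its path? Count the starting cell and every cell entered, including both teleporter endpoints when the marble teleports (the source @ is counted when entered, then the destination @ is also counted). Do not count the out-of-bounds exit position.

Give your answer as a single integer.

Answer: 7

Derivation:
Step 1: enter (4,8), '@' teleport (4,8)->(3,5), also enter (3,5), move left to (3,4)
Step 2: enter (3,4), '.' pass, move left to (3,3)
Step 3: enter (3,3), '.' pass, move left to (3,2)
Step 4: enter (3,2), '.' pass, move left to (3,1)
Step 5: enter (3,1), '.' pass, move left to (3,0)
Step 6: enter (3,0), '.' pass, move left to (3,-1)
Step 7: at (3,-1) — EXIT via left edge, pos 3
Path length (cell visits): 7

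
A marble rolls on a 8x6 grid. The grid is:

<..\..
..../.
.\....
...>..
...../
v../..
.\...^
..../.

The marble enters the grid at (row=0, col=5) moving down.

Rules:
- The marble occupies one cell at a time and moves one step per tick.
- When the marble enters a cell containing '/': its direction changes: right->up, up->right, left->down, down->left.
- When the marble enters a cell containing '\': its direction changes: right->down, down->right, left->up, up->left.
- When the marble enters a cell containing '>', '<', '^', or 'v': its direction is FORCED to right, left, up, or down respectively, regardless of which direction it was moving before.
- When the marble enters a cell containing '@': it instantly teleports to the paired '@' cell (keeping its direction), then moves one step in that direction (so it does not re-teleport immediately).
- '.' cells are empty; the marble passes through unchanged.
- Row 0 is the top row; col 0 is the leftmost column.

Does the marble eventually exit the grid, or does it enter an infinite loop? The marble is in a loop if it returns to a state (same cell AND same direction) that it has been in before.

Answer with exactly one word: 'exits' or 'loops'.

Step 1: enter (0,5), '.' pass, move down to (1,5)
Step 2: enter (1,5), '.' pass, move down to (2,5)
Step 3: enter (2,5), '.' pass, move down to (3,5)
Step 4: enter (3,5), '.' pass, move down to (4,5)
Step 5: enter (4,5), '/' deflects down->left, move left to (4,4)
Step 6: enter (4,4), '.' pass, move left to (4,3)
Step 7: enter (4,3), '.' pass, move left to (4,2)
Step 8: enter (4,2), '.' pass, move left to (4,1)
Step 9: enter (4,1), '.' pass, move left to (4,0)
Step 10: enter (4,0), '.' pass, move left to (4,-1)
Step 11: at (4,-1) — EXIT via left edge, pos 4

Answer: exits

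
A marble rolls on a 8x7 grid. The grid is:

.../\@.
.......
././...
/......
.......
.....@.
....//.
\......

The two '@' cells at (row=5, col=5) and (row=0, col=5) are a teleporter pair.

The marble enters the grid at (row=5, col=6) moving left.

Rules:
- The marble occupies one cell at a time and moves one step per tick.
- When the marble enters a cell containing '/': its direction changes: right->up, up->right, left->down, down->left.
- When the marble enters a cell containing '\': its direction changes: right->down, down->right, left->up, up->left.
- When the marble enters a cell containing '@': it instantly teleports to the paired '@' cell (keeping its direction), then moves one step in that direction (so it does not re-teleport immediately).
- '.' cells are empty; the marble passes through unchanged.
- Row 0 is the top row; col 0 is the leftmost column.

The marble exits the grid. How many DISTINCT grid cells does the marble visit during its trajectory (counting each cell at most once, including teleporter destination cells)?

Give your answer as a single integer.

Step 1: enter (5,6), '.' pass, move left to (5,5)
Step 2: enter (5,5), '@' teleport (5,5)->(0,5), also enter (0,5), move left to (0,4)
Step 3: enter (0,4), '\' deflects left->up, move up to (-1,4)
Step 4: at (-1,4) — EXIT via top edge, pos 4
Distinct cells visited: 4 (path length 4)

Answer: 4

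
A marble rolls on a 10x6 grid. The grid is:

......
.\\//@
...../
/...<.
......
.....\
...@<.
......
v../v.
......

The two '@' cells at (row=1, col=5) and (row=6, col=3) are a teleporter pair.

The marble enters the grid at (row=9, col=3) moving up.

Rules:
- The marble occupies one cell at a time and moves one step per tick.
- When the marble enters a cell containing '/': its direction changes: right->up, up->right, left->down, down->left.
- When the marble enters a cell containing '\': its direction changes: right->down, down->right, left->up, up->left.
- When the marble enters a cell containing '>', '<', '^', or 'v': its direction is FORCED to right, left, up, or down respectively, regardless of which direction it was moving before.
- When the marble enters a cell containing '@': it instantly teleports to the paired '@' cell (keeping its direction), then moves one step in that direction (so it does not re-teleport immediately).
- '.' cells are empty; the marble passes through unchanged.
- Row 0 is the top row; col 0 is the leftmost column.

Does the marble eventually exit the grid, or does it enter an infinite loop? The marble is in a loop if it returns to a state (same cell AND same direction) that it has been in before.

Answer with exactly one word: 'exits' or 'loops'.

Answer: exits

Derivation:
Step 1: enter (9,3), '.' pass, move up to (8,3)
Step 2: enter (8,3), '/' deflects up->right, move right to (8,4)
Step 3: enter (8,4), 'v' forces right->down, move down to (9,4)
Step 4: enter (9,4), '.' pass, move down to (10,4)
Step 5: at (10,4) — EXIT via bottom edge, pos 4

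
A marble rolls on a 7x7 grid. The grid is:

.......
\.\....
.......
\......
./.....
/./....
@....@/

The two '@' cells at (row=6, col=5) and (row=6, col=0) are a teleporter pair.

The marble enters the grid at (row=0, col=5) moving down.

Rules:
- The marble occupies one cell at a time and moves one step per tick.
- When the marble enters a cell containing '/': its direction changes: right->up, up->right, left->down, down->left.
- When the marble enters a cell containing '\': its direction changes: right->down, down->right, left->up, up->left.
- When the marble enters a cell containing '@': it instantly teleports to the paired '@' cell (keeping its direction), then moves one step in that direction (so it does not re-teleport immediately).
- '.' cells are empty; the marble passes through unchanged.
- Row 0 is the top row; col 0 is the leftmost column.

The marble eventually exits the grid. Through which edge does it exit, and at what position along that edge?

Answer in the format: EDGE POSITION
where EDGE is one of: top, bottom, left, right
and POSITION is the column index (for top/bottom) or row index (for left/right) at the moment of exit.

Answer: bottom 0

Derivation:
Step 1: enter (0,5), '.' pass, move down to (1,5)
Step 2: enter (1,5), '.' pass, move down to (2,5)
Step 3: enter (2,5), '.' pass, move down to (3,5)
Step 4: enter (3,5), '.' pass, move down to (4,5)
Step 5: enter (4,5), '.' pass, move down to (5,5)
Step 6: enter (5,5), '.' pass, move down to (6,5)
Step 7: enter (6,5), '@' teleport (6,5)->(6,0), also enter (6,0), move down to (7,0)
Step 8: at (7,0) — EXIT via bottom edge, pos 0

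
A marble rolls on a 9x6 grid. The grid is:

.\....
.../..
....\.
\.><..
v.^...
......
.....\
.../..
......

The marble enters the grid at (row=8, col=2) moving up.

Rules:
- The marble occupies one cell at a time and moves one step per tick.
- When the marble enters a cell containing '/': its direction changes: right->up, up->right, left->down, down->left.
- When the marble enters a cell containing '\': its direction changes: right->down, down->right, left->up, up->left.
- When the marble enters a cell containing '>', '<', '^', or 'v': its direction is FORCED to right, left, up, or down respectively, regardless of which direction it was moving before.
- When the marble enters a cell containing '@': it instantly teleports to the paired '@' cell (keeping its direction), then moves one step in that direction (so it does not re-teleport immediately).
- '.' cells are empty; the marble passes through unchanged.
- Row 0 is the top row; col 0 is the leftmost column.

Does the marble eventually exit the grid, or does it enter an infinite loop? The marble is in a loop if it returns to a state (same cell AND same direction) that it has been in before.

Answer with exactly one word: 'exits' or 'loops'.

Step 1: enter (8,2), '.' pass, move up to (7,2)
Step 2: enter (7,2), '.' pass, move up to (6,2)
Step 3: enter (6,2), '.' pass, move up to (5,2)
Step 4: enter (5,2), '.' pass, move up to (4,2)
Step 5: enter (4,2), '^' forces up->up, move up to (3,2)
Step 6: enter (3,2), '>' forces up->right, move right to (3,3)
Step 7: enter (3,3), '<' forces right->left, move left to (3,2)
Step 8: enter (3,2), '>' forces left->right, move right to (3,3)
Step 9: at (3,3) dir=right — LOOP DETECTED (seen before)

Answer: loops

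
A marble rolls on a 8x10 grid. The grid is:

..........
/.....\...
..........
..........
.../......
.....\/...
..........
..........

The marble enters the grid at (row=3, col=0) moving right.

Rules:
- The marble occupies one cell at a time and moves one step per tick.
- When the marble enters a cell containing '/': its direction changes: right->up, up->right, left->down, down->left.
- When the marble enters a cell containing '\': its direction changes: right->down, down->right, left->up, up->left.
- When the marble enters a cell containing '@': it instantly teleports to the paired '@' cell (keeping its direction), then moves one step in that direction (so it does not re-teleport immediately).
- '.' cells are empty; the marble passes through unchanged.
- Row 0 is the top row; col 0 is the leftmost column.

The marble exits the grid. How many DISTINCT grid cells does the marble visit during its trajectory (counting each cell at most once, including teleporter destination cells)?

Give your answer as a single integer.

Step 1: enter (3,0), '.' pass, move right to (3,1)
Step 2: enter (3,1), '.' pass, move right to (3,2)
Step 3: enter (3,2), '.' pass, move right to (3,3)
Step 4: enter (3,3), '.' pass, move right to (3,4)
Step 5: enter (3,4), '.' pass, move right to (3,5)
Step 6: enter (3,5), '.' pass, move right to (3,6)
Step 7: enter (3,6), '.' pass, move right to (3,7)
Step 8: enter (3,7), '.' pass, move right to (3,8)
Step 9: enter (3,8), '.' pass, move right to (3,9)
Step 10: enter (3,9), '.' pass, move right to (3,10)
Step 11: at (3,10) — EXIT via right edge, pos 3
Distinct cells visited: 10 (path length 10)

Answer: 10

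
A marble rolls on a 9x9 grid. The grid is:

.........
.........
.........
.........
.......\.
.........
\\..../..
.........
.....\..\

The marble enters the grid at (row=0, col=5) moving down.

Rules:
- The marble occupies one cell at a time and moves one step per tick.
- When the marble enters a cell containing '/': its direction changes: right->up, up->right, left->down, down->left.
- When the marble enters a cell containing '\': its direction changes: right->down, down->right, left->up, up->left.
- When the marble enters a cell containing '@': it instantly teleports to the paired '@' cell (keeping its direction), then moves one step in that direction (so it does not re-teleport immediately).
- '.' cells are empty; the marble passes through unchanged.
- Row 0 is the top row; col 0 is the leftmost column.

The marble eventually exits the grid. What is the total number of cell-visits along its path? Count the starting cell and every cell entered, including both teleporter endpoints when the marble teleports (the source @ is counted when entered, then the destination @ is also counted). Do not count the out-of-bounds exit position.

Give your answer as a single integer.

Answer: 12

Derivation:
Step 1: enter (0,5), '.' pass, move down to (1,5)
Step 2: enter (1,5), '.' pass, move down to (2,5)
Step 3: enter (2,5), '.' pass, move down to (3,5)
Step 4: enter (3,5), '.' pass, move down to (4,5)
Step 5: enter (4,5), '.' pass, move down to (5,5)
Step 6: enter (5,5), '.' pass, move down to (6,5)
Step 7: enter (6,5), '.' pass, move down to (7,5)
Step 8: enter (7,5), '.' pass, move down to (8,5)
Step 9: enter (8,5), '\' deflects down->right, move right to (8,6)
Step 10: enter (8,6), '.' pass, move right to (8,7)
Step 11: enter (8,7), '.' pass, move right to (8,8)
Step 12: enter (8,8), '\' deflects right->down, move down to (9,8)
Step 13: at (9,8) — EXIT via bottom edge, pos 8
Path length (cell visits): 12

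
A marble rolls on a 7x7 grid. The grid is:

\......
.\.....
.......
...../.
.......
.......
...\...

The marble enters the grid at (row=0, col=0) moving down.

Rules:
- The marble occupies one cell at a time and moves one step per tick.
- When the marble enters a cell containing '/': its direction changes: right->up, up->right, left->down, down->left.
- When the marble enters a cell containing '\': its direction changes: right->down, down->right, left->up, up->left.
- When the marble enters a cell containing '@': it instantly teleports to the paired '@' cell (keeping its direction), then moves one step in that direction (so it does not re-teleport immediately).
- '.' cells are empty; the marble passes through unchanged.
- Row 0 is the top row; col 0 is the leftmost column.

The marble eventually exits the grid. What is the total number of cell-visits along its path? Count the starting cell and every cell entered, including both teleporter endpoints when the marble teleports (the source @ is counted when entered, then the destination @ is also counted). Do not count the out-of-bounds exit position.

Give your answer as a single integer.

Answer: 7

Derivation:
Step 1: enter (0,0), '\' deflects down->right, move right to (0,1)
Step 2: enter (0,1), '.' pass, move right to (0,2)
Step 3: enter (0,2), '.' pass, move right to (0,3)
Step 4: enter (0,3), '.' pass, move right to (0,4)
Step 5: enter (0,4), '.' pass, move right to (0,5)
Step 6: enter (0,5), '.' pass, move right to (0,6)
Step 7: enter (0,6), '.' pass, move right to (0,7)
Step 8: at (0,7) — EXIT via right edge, pos 0
Path length (cell visits): 7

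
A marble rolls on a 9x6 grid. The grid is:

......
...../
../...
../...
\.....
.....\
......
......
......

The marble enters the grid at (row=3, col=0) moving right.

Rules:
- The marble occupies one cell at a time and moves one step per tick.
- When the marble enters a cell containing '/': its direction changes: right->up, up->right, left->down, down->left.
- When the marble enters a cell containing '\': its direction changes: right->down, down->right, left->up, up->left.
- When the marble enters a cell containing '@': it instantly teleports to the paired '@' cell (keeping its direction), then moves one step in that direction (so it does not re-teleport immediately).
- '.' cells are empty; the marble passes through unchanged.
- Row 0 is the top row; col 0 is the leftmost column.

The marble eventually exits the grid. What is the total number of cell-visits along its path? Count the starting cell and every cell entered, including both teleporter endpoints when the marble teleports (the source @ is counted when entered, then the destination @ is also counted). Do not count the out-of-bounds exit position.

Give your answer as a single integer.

Answer: 7

Derivation:
Step 1: enter (3,0), '.' pass, move right to (3,1)
Step 2: enter (3,1), '.' pass, move right to (3,2)
Step 3: enter (3,2), '/' deflects right->up, move up to (2,2)
Step 4: enter (2,2), '/' deflects up->right, move right to (2,3)
Step 5: enter (2,3), '.' pass, move right to (2,4)
Step 6: enter (2,4), '.' pass, move right to (2,5)
Step 7: enter (2,5), '.' pass, move right to (2,6)
Step 8: at (2,6) — EXIT via right edge, pos 2
Path length (cell visits): 7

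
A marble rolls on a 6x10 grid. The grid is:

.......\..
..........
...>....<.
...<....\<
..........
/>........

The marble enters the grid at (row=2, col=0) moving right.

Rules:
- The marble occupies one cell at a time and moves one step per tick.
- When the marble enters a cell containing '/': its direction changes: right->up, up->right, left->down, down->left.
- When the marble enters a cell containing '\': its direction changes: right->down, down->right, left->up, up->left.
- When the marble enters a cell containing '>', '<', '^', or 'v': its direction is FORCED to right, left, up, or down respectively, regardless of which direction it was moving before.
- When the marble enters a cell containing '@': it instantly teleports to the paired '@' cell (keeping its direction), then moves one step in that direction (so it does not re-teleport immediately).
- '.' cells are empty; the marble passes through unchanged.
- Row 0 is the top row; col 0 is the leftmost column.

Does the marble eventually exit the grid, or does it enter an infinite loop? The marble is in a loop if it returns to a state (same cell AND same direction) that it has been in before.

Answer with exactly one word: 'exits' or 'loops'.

Step 1: enter (2,0), '.' pass, move right to (2,1)
Step 2: enter (2,1), '.' pass, move right to (2,2)
Step 3: enter (2,2), '.' pass, move right to (2,3)
Step 4: enter (2,3), '>' forces right->right, move right to (2,4)
Step 5: enter (2,4), '.' pass, move right to (2,5)
Step 6: enter (2,5), '.' pass, move right to (2,6)
Step 7: enter (2,6), '.' pass, move right to (2,7)
Step 8: enter (2,7), '.' pass, move right to (2,8)
Step 9: enter (2,8), '<' forces right->left, move left to (2,7)
Step 10: enter (2,7), '.' pass, move left to (2,6)
Step 11: enter (2,6), '.' pass, move left to (2,5)
Step 12: enter (2,5), '.' pass, move left to (2,4)
Step 13: enter (2,4), '.' pass, move left to (2,3)
Step 14: enter (2,3), '>' forces left->right, move right to (2,4)
Step 15: at (2,4) dir=right — LOOP DETECTED (seen before)

Answer: loops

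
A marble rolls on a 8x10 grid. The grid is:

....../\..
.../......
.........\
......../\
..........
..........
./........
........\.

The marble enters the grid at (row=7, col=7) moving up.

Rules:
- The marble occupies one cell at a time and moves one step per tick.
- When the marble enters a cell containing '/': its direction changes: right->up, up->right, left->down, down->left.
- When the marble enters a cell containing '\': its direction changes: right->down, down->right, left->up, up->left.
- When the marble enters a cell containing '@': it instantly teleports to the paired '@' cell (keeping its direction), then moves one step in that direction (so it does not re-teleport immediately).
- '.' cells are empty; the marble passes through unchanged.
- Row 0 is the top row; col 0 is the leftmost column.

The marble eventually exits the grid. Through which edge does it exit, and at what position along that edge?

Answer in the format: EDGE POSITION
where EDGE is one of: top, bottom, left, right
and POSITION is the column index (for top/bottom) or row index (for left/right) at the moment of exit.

Answer: bottom 6

Derivation:
Step 1: enter (7,7), '.' pass, move up to (6,7)
Step 2: enter (6,7), '.' pass, move up to (5,7)
Step 3: enter (5,7), '.' pass, move up to (4,7)
Step 4: enter (4,7), '.' pass, move up to (3,7)
Step 5: enter (3,7), '.' pass, move up to (2,7)
Step 6: enter (2,7), '.' pass, move up to (1,7)
Step 7: enter (1,7), '.' pass, move up to (0,7)
Step 8: enter (0,7), '\' deflects up->left, move left to (0,6)
Step 9: enter (0,6), '/' deflects left->down, move down to (1,6)
Step 10: enter (1,6), '.' pass, move down to (2,6)
Step 11: enter (2,6), '.' pass, move down to (3,6)
Step 12: enter (3,6), '.' pass, move down to (4,6)
Step 13: enter (4,6), '.' pass, move down to (5,6)
Step 14: enter (5,6), '.' pass, move down to (6,6)
Step 15: enter (6,6), '.' pass, move down to (7,6)
Step 16: enter (7,6), '.' pass, move down to (8,6)
Step 17: at (8,6) — EXIT via bottom edge, pos 6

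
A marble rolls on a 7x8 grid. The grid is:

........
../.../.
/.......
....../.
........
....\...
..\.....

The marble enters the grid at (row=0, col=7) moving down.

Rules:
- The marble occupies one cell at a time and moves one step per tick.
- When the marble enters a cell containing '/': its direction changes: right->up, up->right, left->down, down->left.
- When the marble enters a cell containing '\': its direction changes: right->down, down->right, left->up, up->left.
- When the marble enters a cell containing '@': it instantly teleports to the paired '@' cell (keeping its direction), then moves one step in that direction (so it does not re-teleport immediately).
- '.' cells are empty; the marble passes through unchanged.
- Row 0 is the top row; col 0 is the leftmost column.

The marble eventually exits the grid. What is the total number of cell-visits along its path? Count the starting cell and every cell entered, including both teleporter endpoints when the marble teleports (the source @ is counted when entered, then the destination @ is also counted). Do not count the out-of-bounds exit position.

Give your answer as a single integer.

Step 1: enter (0,7), '.' pass, move down to (1,7)
Step 2: enter (1,7), '.' pass, move down to (2,7)
Step 3: enter (2,7), '.' pass, move down to (3,7)
Step 4: enter (3,7), '.' pass, move down to (4,7)
Step 5: enter (4,7), '.' pass, move down to (5,7)
Step 6: enter (5,7), '.' pass, move down to (6,7)
Step 7: enter (6,7), '.' pass, move down to (7,7)
Step 8: at (7,7) — EXIT via bottom edge, pos 7
Path length (cell visits): 7

Answer: 7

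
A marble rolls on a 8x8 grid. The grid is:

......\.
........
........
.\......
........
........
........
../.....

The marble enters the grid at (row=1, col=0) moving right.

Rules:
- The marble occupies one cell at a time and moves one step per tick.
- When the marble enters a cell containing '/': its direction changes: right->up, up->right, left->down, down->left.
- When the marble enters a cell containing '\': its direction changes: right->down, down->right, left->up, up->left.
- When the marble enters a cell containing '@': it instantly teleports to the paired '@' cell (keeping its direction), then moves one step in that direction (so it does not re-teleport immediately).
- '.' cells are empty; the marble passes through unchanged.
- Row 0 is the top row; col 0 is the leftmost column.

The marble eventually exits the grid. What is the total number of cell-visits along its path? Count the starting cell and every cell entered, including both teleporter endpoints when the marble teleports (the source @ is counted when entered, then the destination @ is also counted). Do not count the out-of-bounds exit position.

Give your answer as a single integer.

Step 1: enter (1,0), '.' pass, move right to (1,1)
Step 2: enter (1,1), '.' pass, move right to (1,2)
Step 3: enter (1,2), '.' pass, move right to (1,3)
Step 4: enter (1,3), '.' pass, move right to (1,4)
Step 5: enter (1,4), '.' pass, move right to (1,5)
Step 6: enter (1,5), '.' pass, move right to (1,6)
Step 7: enter (1,6), '.' pass, move right to (1,7)
Step 8: enter (1,7), '.' pass, move right to (1,8)
Step 9: at (1,8) — EXIT via right edge, pos 1
Path length (cell visits): 8

Answer: 8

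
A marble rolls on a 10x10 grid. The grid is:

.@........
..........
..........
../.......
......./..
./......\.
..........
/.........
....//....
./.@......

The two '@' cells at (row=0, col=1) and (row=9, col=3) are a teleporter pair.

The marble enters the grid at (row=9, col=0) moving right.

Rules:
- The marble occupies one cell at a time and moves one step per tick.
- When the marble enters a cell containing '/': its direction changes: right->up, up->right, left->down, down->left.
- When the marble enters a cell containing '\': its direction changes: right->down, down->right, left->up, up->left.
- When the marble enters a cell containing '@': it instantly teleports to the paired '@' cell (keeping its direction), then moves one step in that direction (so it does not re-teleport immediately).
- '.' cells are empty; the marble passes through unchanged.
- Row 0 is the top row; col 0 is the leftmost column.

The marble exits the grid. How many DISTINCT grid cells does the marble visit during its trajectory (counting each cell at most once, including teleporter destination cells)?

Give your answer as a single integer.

Step 1: enter (9,0), '.' pass, move right to (9,1)
Step 2: enter (9,1), '/' deflects right->up, move up to (8,1)
Step 3: enter (8,1), '.' pass, move up to (7,1)
Step 4: enter (7,1), '.' pass, move up to (6,1)
Step 5: enter (6,1), '.' pass, move up to (5,1)
Step 6: enter (5,1), '/' deflects up->right, move right to (5,2)
Step 7: enter (5,2), '.' pass, move right to (5,3)
Step 8: enter (5,3), '.' pass, move right to (5,4)
Step 9: enter (5,4), '.' pass, move right to (5,5)
Step 10: enter (5,5), '.' pass, move right to (5,6)
Step 11: enter (5,6), '.' pass, move right to (5,7)
Step 12: enter (5,7), '.' pass, move right to (5,8)
Step 13: enter (5,8), '\' deflects right->down, move down to (6,8)
Step 14: enter (6,8), '.' pass, move down to (7,8)
Step 15: enter (7,8), '.' pass, move down to (8,8)
Step 16: enter (8,8), '.' pass, move down to (9,8)
Step 17: enter (9,8), '.' pass, move down to (10,8)
Step 18: at (10,8) — EXIT via bottom edge, pos 8
Distinct cells visited: 17 (path length 17)

Answer: 17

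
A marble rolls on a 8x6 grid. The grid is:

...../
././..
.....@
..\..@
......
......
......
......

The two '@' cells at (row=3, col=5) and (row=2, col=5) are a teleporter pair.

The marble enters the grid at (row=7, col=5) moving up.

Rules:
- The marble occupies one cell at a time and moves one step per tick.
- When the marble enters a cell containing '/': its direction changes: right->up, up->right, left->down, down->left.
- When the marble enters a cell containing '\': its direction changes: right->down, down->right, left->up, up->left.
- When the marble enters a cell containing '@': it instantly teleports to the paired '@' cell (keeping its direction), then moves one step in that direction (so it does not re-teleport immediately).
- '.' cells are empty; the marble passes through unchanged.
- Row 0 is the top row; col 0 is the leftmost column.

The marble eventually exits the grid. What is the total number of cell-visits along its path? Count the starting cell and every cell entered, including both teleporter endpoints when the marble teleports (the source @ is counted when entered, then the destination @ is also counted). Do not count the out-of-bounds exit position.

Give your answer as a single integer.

Step 1: enter (7,5), '.' pass, move up to (6,5)
Step 2: enter (6,5), '.' pass, move up to (5,5)
Step 3: enter (5,5), '.' pass, move up to (4,5)
Step 4: enter (4,5), '.' pass, move up to (3,5)
Step 5: enter (3,5), '@' teleport (3,5)->(2,5), also enter (2,5), move up to (1,5)
Step 6: enter (1,5), '.' pass, move up to (0,5)
Step 7: enter (0,5), '/' deflects up->right, move right to (0,6)
Step 8: at (0,6) — EXIT via right edge, pos 0
Path length (cell visits): 8

Answer: 8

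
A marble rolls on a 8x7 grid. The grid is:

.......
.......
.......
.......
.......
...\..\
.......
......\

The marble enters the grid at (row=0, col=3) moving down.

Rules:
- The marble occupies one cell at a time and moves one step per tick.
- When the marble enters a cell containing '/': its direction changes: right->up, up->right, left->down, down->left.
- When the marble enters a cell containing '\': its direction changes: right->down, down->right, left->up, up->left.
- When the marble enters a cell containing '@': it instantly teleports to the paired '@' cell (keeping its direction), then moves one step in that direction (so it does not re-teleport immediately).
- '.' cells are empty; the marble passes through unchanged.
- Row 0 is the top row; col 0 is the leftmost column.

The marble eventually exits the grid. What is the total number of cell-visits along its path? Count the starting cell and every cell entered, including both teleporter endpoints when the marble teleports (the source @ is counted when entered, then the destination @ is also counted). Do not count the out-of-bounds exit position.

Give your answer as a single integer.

Step 1: enter (0,3), '.' pass, move down to (1,3)
Step 2: enter (1,3), '.' pass, move down to (2,3)
Step 3: enter (2,3), '.' pass, move down to (3,3)
Step 4: enter (3,3), '.' pass, move down to (4,3)
Step 5: enter (4,3), '.' pass, move down to (5,3)
Step 6: enter (5,3), '\' deflects down->right, move right to (5,4)
Step 7: enter (5,4), '.' pass, move right to (5,5)
Step 8: enter (5,5), '.' pass, move right to (5,6)
Step 9: enter (5,6), '\' deflects right->down, move down to (6,6)
Step 10: enter (6,6), '.' pass, move down to (7,6)
Step 11: enter (7,6), '\' deflects down->right, move right to (7,7)
Step 12: at (7,7) — EXIT via right edge, pos 7
Path length (cell visits): 11

Answer: 11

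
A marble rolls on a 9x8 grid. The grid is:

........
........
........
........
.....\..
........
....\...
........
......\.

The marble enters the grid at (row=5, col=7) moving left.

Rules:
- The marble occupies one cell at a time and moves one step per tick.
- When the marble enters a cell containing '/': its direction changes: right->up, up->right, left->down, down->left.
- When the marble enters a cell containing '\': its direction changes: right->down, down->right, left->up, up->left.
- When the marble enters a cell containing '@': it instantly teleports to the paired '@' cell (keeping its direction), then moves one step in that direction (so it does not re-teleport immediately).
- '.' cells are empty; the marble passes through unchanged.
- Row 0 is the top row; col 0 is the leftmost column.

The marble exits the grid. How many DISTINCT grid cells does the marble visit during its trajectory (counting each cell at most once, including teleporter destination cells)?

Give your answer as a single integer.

Step 1: enter (5,7), '.' pass, move left to (5,6)
Step 2: enter (5,6), '.' pass, move left to (5,5)
Step 3: enter (5,5), '.' pass, move left to (5,4)
Step 4: enter (5,4), '.' pass, move left to (5,3)
Step 5: enter (5,3), '.' pass, move left to (5,2)
Step 6: enter (5,2), '.' pass, move left to (5,1)
Step 7: enter (5,1), '.' pass, move left to (5,0)
Step 8: enter (5,0), '.' pass, move left to (5,-1)
Step 9: at (5,-1) — EXIT via left edge, pos 5
Distinct cells visited: 8 (path length 8)

Answer: 8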